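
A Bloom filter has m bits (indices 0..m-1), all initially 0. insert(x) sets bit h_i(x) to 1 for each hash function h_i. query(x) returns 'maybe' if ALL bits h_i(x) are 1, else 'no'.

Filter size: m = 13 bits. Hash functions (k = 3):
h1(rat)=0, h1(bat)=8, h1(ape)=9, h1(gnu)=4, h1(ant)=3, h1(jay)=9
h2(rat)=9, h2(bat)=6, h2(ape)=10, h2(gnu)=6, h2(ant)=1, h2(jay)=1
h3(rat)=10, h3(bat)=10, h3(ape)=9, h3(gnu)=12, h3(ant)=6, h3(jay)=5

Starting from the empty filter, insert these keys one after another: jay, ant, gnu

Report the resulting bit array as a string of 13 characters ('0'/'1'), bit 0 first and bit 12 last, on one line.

Start: bits=0000000000000
After insert 'jay': sets bits 1 5 9 -> bits=0100010001000
After insert 'ant': sets bits 1 3 6 -> bits=0101011001000
After insert 'gnu': sets bits 4 6 12 -> bits=0101111001001

Answer: 0101111001001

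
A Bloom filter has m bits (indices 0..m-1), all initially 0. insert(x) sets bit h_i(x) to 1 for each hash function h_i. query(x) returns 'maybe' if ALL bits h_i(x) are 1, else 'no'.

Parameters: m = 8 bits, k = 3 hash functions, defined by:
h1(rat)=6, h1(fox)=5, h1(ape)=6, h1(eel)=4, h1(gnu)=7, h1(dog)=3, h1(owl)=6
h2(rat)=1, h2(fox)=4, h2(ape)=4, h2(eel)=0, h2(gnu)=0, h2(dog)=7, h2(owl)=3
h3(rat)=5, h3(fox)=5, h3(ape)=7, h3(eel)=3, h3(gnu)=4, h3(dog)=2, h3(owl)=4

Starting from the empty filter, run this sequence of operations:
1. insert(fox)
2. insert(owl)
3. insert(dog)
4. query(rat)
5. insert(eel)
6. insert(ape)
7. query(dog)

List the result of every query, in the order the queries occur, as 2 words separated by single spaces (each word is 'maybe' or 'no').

Start: bits=00000000
Op 1: insert fox -> sets bits 4 5 -> bits=00001100
Op 2: insert owl -> sets bits 3 4 6 -> bits=00011110
Op 3: insert dog -> sets bits 2 3 7 -> bits=00111111
Op 4: query rat -> checks bit1=0, bit5=1, bit6=1 (has a 0) -> no
Op 5: insert eel -> sets bits 0 3 4 -> bits=10111111
Op 6: insert ape -> sets bits 4 6 7 -> bits=10111111
Op 7: query dog -> checks bit2=1, bit3=1, bit7=1 (all 1) -> maybe
Query results in order: no maybe

Answer: no maybe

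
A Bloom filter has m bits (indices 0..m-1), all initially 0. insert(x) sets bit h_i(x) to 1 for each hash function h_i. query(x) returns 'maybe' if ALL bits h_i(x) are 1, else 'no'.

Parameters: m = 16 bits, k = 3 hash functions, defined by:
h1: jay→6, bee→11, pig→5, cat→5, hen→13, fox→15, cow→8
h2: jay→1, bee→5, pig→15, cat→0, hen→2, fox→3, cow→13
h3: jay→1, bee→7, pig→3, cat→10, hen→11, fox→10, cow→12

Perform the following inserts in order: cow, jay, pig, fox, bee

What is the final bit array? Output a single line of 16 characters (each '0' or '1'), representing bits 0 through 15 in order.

Start: bits=0000000000000000
After insert 'cow': sets bits 8 12 13 -> bits=0000000010001100
After insert 'jay': sets bits 1 6 -> bits=0100001010001100
After insert 'pig': sets bits 3 5 15 -> bits=0101011010001101
After insert 'fox': sets bits 3 10 15 -> bits=0101011010101101
After insert 'bee': sets bits 5 7 11 -> bits=0101011110111101

Answer: 0101011110111101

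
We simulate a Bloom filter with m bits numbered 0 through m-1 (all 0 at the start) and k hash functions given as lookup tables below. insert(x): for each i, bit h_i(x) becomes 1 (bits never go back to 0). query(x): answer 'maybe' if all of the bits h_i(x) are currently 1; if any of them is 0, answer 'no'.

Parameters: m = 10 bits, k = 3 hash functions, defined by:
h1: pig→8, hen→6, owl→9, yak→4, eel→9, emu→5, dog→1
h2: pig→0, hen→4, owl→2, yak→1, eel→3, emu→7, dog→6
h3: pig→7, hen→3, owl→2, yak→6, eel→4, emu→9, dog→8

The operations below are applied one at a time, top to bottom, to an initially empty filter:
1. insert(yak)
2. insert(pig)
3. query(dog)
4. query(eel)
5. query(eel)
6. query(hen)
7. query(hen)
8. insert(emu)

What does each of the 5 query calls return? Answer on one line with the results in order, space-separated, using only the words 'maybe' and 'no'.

Answer: maybe no no no no

Derivation:
Start: bits=0000000000
Op 1: insert yak -> sets bits 1 4 6 -> bits=0100101000
Op 2: insert pig -> sets bits 0 7 8 -> bits=1100101110
Op 3: query dog -> checks bit1=1, bit6=1, bit8=1 (all 1) -> maybe
Op 4: query eel -> checks bit3=0, bit4=1, bit9=0 (has a 0) -> no
Op 5: query eel -> checks bit3=0, bit4=1, bit9=0 (has a 0) -> no
Op 6: query hen -> checks bit3=0, bit4=1, bit6=1 (has a 0) -> no
Op 7: query hen -> checks bit3=0, bit4=1, bit6=1 (has a 0) -> no
Op 8: insert emu -> sets bits 5 7 9 -> bits=1100111111
Query results in order: maybe no no no no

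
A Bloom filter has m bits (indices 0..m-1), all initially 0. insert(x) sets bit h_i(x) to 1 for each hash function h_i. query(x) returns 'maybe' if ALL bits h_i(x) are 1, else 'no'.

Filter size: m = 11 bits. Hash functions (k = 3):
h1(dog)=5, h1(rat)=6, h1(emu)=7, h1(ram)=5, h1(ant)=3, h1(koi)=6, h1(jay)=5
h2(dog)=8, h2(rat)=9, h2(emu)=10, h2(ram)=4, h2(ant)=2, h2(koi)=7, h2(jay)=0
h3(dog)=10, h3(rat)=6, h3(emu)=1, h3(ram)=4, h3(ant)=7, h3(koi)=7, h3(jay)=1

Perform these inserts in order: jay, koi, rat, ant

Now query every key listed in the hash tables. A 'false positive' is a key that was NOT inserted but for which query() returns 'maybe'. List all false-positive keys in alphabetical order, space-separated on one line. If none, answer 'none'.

Answer: none

Derivation:
Start: bits=00000000000
After insert 'jay': sets bits 0 1 5 -> bits=11000100000
After insert 'koi': sets bits 6 7 -> bits=11000111000
After insert 'rat': sets bits 6 9 -> bits=11000111010
After insert 'ant': sets bits 2 3 7 -> bits=11110111010
Not inserted: dog emu ram — query each against bits=11110111010:
query dog: checks bit5=1, bit8=0, bit10=0 (has a 0) -> no => not a false positive
query emu: checks bit1=1, bit7=1, bit10=0 (has a 0) -> no => not a false positive
query ram: checks bit4=0, bit5=1 (has a 0) -> no => not a false positive
False positives (alphabetical): none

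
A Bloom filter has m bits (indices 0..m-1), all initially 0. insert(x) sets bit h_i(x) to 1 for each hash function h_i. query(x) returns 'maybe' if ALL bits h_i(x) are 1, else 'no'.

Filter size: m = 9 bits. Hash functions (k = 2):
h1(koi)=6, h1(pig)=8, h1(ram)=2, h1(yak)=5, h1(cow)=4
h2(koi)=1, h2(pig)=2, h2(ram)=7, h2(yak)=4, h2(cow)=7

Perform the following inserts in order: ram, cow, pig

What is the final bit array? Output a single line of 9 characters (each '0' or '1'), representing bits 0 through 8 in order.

Answer: 001010011

Derivation:
Start: bits=000000000
After insert 'ram': sets bits 2 7 -> bits=001000010
After insert 'cow': sets bits 4 7 -> bits=001010010
After insert 'pig': sets bits 2 8 -> bits=001010011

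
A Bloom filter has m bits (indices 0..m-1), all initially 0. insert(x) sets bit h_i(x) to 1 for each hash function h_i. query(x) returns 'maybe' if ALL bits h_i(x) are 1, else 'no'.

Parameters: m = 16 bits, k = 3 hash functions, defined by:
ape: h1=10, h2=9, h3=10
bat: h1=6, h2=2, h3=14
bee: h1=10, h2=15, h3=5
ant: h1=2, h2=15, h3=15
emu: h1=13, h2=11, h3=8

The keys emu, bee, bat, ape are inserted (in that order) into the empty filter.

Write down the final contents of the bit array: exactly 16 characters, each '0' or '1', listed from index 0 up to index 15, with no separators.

Start: bits=0000000000000000
After insert 'emu': sets bits 8 11 13 -> bits=0000000010010100
After insert 'bee': sets bits 5 10 15 -> bits=0000010010110101
After insert 'bat': sets bits 2 6 14 -> bits=0010011010110111
After insert 'ape': sets bits 9 10 -> bits=0010011011110111

Answer: 0010011011110111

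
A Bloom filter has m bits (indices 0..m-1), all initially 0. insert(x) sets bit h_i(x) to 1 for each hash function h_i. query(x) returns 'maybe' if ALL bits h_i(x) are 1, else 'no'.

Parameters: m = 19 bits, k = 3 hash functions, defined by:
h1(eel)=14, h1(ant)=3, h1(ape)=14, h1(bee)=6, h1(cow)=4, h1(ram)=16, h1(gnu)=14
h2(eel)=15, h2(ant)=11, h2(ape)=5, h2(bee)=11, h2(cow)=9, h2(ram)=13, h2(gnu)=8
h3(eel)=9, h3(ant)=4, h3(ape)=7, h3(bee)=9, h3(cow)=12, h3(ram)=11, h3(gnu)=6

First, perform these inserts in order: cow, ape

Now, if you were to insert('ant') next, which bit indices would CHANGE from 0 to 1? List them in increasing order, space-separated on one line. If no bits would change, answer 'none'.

Answer: 3 11

Derivation:
Start: bits=0000000000000000000
After insert 'cow': sets bits 4 9 12 -> bits=0000100001001000000
After insert 'ape': sets bits 5 7 14 -> bits=0000110101001010000
insert 'ant' would touch bits 3 4 11; currently bit3=0, bit4=1, bit11=0
Bits that are 0 among those (would change 0->1): 3 11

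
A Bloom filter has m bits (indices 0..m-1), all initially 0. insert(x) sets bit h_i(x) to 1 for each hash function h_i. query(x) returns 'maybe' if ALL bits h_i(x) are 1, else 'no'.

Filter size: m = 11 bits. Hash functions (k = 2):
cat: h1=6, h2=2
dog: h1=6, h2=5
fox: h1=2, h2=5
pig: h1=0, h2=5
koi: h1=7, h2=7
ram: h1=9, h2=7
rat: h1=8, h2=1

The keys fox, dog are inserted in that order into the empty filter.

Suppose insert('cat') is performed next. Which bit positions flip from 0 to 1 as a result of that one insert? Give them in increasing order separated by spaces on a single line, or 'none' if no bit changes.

Answer: none

Derivation:
Start: bits=00000000000
After insert 'fox': sets bits 2 5 -> bits=00100100000
After insert 'dog': sets bits 5 6 -> bits=00100110000
insert 'cat' would touch bits 2 6; currently bit2=1, bit6=1
Bits that are 0 among those (would change 0->1): none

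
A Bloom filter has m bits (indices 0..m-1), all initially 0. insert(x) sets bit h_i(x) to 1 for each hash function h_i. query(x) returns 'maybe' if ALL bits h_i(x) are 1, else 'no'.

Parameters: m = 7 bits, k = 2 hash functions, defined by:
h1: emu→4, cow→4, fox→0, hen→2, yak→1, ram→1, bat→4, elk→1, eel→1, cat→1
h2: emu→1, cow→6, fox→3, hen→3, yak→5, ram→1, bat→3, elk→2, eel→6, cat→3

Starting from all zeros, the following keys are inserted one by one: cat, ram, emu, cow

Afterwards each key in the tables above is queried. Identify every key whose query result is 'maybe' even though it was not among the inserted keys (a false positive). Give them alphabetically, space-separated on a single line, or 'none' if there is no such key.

Answer: bat eel

Derivation:
Start: bits=0000000
After insert 'cat': sets bits 1 3 -> bits=0101000
After insert 'ram': sets bits 1 -> bits=0101000
After insert 'emu': sets bits 1 4 -> bits=0101100
After insert 'cow': sets bits 4 6 -> bits=0101101
Not inserted: bat eel elk fox hen yak — query each against bits=0101101:
query bat: checks bit3=1, bit4=1 (all 1) -> maybe => FALSE POSITIVE
query eel: checks bit1=1, bit6=1 (all 1) -> maybe => FALSE POSITIVE
query elk: checks bit1=1, bit2=0 (has a 0) -> no => not a false positive
query fox: checks bit0=0, bit3=1 (has a 0) -> no => not a false positive
query hen: checks bit2=0, bit3=1 (has a 0) -> no => not a false positive
query yak: checks bit1=1, bit5=0 (has a 0) -> no => not a false positive
False positives (alphabetical): bat eel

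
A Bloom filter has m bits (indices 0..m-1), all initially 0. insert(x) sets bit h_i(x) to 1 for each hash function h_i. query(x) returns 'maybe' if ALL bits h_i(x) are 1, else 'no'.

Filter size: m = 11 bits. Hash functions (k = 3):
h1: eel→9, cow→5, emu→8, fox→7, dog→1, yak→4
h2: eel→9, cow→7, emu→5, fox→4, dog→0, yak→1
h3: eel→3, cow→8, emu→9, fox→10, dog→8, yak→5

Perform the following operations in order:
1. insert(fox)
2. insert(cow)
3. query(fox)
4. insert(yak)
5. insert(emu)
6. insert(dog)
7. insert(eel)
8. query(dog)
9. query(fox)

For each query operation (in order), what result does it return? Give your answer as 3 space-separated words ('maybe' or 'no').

Answer: maybe maybe maybe

Derivation:
Start: bits=00000000000
Op 1: insert fox -> sets bits 4 7 10 -> bits=00001001001
Op 2: insert cow -> sets bits 5 7 8 -> bits=00001101101
Op 3: query fox -> checks bit4=1, bit7=1, bit10=1 (all 1) -> maybe
Op 4: insert yak -> sets bits 1 4 5 -> bits=01001101101
Op 5: insert emu -> sets bits 5 8 9 -> bits=01001101111
Op 6: insert dog -> sets bits 0 1 8 -> bits=11001101111
Op 7: insert eel -> sets bits 3 9 -> bits=11011101111
Op 8: query dog -> checks bit0=1, bit1=1, bit8=1 (all 1) -> maybe
Op 9: query fox -> checks bit4=1, bit7=1, bit10=1 (all 1) -> maybe
Query results in order: maybe maybe maybe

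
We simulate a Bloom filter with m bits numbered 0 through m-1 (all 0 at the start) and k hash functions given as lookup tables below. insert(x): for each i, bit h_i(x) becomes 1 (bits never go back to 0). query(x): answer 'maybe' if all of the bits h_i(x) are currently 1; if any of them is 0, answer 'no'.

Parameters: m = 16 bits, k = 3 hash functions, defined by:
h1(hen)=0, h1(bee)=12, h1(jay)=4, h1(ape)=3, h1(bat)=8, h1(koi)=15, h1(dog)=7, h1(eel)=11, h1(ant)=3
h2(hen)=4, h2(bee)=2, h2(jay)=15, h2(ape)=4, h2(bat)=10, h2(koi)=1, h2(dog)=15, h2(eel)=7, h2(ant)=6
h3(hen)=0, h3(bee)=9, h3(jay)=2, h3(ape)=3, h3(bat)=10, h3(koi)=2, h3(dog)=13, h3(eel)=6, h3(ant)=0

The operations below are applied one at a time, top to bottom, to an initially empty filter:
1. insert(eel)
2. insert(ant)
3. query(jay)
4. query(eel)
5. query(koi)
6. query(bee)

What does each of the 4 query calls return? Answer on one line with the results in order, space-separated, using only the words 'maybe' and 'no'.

Start: bits=0000000000000000
Op 1: insert eel -> sets bits 6 7 11 -> bits=0000001100010000
Op 2: insert ant -> sets bits 0 3 6 -> bits=1001001100010000
Op 3: query jay -> checks bit2=0, bit4=0, bit15=0 (has a 0) -> no
Op 4: query eel -> checks bit6=1, bit7=1, bit11=1 (all 1) -> maybe
Op 5: query koi -> checks bit1=0, bit2=0, bit15=0 (has a 0) -> no
Op 6: query bee -> checks bit2=0, bit9=0, bit12=0 (has a 0) -> no
Query results in order: no maybe no no

Answer: no maybe no no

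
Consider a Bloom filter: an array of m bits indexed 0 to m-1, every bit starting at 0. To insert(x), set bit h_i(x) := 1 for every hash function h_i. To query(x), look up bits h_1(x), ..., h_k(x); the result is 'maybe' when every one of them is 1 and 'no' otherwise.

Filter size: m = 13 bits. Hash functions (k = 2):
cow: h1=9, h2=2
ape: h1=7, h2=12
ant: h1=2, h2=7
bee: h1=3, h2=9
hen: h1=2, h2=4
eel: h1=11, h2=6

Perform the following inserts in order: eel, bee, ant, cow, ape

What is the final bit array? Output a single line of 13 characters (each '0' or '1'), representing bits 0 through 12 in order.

Answer: 0011001101011

Derivation:
Start: bits=0000000000000
After insert 'eel': sets bits 6 11 -> bits=0000001000010
After insert 'bee': sets bits 3 9 -> bits=0001001001010
After insert 'ant': sets bits 2 7 -> bits=0011001101010
After insert 'cow': sets bits 2 9 -> bits=0011001101010
After insert 'ape': sets bits 7 12 -> bits=0011001101011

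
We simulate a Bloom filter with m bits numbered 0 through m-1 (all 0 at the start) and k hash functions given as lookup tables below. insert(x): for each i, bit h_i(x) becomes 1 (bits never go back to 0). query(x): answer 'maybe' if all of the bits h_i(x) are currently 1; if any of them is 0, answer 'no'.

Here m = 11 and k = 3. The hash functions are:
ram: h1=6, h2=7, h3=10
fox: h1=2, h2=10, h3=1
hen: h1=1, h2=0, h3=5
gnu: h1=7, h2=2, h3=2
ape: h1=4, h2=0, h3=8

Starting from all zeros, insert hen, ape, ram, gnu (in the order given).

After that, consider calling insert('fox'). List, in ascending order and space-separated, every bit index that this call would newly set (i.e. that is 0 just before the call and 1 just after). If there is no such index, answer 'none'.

Start: bits=00000000000
After insert 'hen': sets bits 0 1 5 -> bits=11000100000
After insert 'ape': sets bits 0 4 8 -> bits=11001100100
After insert 'ram': sets bits 6 7 10 -> bits=11001111101
After insert 'gnu': sets bits 2 7 -> bits=11101111101
insert 'fox' would touch bits 1 2 10; currently bit1=1, bit2=1, bit10=1
Bits that are 0 among those (would change 0->1): none

Answer: none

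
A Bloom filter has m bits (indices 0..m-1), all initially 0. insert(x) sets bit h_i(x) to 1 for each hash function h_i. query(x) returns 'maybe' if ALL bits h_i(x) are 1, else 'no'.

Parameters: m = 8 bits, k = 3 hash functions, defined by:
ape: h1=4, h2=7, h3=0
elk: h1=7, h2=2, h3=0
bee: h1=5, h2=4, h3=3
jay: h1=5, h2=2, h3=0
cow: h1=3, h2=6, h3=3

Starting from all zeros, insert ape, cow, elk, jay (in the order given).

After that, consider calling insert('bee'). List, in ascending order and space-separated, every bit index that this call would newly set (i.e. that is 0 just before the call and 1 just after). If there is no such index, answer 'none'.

Answer: none

Derivation:
Start: bits=00000000
After insert 'ape': sets bits 0 4 7 -> bits=10001001
After insert 'cow': sets bits 3 6 -> bits=10011011
After insert 'elk': sets bits 0 2 7 -> bits=10111011
After insert 'jay': sets bits 0 2 5 -> bits=10111111
insert 'bee' would touch bits 3 4 5; currently bit3=1, bit4=1, bit5=1
Bits that are 0 among those (would change 0->1): none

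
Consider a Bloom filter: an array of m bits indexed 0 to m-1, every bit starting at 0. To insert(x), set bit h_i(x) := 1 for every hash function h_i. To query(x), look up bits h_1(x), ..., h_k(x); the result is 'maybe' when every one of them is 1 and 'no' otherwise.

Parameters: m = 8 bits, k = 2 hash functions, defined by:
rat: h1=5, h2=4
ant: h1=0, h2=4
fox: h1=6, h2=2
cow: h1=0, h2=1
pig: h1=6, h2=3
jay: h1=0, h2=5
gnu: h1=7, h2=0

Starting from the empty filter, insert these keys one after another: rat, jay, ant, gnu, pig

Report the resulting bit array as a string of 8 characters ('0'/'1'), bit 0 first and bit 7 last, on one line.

Answer: 10011111

Derivation:
Start: bits=00000000
After insert 'rat': sets bits 4 5 -> bits=00001100
After insert 'jay': sets bits 0 5 -> bits=10001100
After insert 'ant': sets bits 0 4 -> bits=10001100
After insert 'gnu': sets bits 0 7 -> bits=10001101
After insert 'pig': sets bits 3 6 -> bits=10011111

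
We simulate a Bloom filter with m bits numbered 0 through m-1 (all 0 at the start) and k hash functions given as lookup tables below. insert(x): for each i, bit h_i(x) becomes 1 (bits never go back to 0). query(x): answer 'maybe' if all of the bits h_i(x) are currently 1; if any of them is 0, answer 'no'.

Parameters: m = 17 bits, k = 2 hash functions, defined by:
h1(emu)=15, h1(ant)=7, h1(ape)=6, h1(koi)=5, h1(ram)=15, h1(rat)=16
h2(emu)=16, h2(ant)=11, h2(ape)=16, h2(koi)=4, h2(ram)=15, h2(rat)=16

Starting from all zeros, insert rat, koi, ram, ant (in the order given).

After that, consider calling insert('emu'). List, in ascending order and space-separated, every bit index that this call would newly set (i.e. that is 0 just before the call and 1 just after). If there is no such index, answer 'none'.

Start: bits=00000000000000000
After insert 'rat': sets bits 16 -> bits=00000000000000001
After insert 'koi': sets bits 4 5 -> bits=00001100000000001
After insert 'ram': sets bits 15 -> bits=00001100000000011
After insert 'ant': sets bits 7 11 -> bits=00001101000100011
insert 'emu' would touch bits 15 16; currently bit15=1, bit16=1
Bits that are 0 among those (would change 0->1): none

Answer: none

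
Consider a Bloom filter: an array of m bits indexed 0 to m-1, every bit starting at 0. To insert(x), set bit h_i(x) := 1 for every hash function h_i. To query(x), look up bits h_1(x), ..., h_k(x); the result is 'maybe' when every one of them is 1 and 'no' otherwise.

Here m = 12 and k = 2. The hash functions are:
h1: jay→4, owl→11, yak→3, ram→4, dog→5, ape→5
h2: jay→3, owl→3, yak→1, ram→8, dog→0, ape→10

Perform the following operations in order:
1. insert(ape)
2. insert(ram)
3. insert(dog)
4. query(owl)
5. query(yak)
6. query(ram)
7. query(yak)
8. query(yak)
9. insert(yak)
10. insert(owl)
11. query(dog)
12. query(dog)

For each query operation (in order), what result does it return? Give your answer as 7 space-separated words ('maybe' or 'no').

Answer: no no maybe no no maybe maybe

Derivation:
Start: bits=000000000000
Op 1: insert ape -> sets bits 5 10 -> bits=000001000010
Op 2: insert ram -> sets bits 4 8 -> bits=000011001010
Op 3: insert dog -> sets bits 0 5 -> bits=100011001010
Op 4: query owl -> checks bit3=0, bit11=0 (has a 0) -> no
Op 5: query yak -> checks bit1=0, bit3=0 (has a 0) -> no
Op 6: query ram -> checks bit4=1, bit8=1 (all 1) -> maybe
Op 7: query yak -> checks bit1=0, bit3=0 (has a 0) -> no
Op 8: query yak -> checks bit1=0, bit3=0 (has a 0) -> no
Op 9: insert yak -> sets bits 1 3 -> bits=110111001010
Op 10: insert owl -> sets bits 3 11 -> bits=110111001011
Op 11: query dog -> checks bit0=1, bit5=1 (all 1) -> maybe
Op 12: query dog -> checks bit0=1, bit5=1 (all 1) -> maybe
Query results in order: no no maybe no no maybe maybe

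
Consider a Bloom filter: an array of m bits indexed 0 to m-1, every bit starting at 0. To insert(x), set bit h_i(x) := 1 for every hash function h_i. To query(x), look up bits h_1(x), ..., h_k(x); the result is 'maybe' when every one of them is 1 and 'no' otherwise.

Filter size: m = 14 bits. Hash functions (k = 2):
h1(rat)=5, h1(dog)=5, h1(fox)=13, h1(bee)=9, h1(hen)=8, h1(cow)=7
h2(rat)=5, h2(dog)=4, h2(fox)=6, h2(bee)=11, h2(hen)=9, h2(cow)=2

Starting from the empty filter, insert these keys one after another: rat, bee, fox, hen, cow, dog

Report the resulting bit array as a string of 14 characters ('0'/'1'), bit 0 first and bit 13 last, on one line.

Start: bits=00000000000000
After insert 'rat': sets bits 5 -> bits=00000100000000
After insert 'bee': sets bits 9 11 -> bits=00000100010100
After insert 'fox': sets bits 6 13 -> bits=00000110010101
After insert 'hen': sets bits 8 9 -> bits=00000110110101
After insert 'cow': sets bits 2 7 -> bits=00100111110101
After insert 'dog': sets bits 4 5 -> bits=00101111110101

Answer: 00101111110101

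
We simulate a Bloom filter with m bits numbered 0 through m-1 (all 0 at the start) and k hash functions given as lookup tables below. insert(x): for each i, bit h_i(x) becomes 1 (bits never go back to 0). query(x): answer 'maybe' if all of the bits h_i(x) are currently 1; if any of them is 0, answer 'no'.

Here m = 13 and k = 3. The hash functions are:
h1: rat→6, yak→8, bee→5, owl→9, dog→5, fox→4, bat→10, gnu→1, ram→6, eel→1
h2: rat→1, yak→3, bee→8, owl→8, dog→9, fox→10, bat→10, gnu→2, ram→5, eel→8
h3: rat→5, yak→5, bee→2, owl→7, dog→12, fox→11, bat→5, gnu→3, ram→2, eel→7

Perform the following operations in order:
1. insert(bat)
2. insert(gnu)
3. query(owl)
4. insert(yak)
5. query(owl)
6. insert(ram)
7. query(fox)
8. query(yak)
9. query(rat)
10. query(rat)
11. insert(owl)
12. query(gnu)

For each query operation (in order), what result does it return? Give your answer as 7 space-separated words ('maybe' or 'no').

Start: bits=0000000000000
Op 1: insert bat -> sets bits 5 10 -> bits=0000010000100
Op 2: insert gnu -> sets bits 1 2 3 -> bits=0111010000100
Op 3: query owl -> checks bit7=0, bit8=0, bit9=0 (has a 0) -> no
Op 4: insert yak -> sets bits 3 5 8 -> bits=0111010010100
Op 5: query owl -> checks bit7=0, bit8=1, bit9=0 (has a 0) -> no
Op 6: insert ram -> sets bits 2 5 6 -> bits=0111011010100
Op 7: query fox -> checks bit4=0, bit10=1, bit11=0 (has a 0) -> no
Op 8: query yak -> checks bit3=1, bit5=1, bit8=1 (all 1) -> maybe
Op 9: query rat -> checks bit1=1, bit5=1, bit6=1 (all 1) -> maybe
Op 10: query rat -> checks bit1=1, bit5=1, bit6=1 (all 1) -> maybe
Op 11: insert owl -> sets bits 7 8 9 -> bits=0111011111100
Op 12: query gnu -> checks bit1=1, bit2=1, bit3=1 (all 1) -> maybe
Query results in order: no no no maybe maybe maybe maybe

Answer: no no no maybe maybe maybe maybe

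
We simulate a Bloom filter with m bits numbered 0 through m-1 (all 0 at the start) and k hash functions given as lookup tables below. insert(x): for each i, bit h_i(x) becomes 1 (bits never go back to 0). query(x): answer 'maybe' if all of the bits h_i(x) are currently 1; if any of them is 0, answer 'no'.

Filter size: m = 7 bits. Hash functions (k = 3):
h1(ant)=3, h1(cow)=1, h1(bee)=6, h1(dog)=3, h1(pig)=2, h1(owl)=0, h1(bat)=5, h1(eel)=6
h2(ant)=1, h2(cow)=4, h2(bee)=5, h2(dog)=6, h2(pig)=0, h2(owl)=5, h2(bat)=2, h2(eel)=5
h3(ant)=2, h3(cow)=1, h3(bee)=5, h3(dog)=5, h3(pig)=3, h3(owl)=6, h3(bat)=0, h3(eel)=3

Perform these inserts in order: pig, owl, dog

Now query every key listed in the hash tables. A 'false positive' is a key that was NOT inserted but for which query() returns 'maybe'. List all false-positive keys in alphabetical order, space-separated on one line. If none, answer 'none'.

Answer: bat bee eel

Derivation:
Start: bits=0000000
After insert 'pig': sets bits 0 2 3 -> bits=1011000
After insert 'owl': sets bits 0 5 6 -> bits=1011011
After insert 'dog': sets bits 3 5 6 -> bits=1011011
Not inserted: ant bat bee cow eel — query each against bits=1011011:
query ant: checks bit1=0, bit2=1, bit3=1 (has a 0) -> no => not a false positive
query bat: checks bit0=1, bit2=1, bit5=1 (all 1) -> maybe => FALSE POSITIVE
query bee: checks bit5=1, bit6=1 (all 1) -> maybe => FALSE POSITIVE
query cow: checks bit1=0, bit4=0 (has a 0) -> no => not a false positive
query eel: checks bit3=1, bit5=1, bit6=1 (all 1) -> maybe => FALSE POSITIVE
False positives (alphabetical): bat bee eel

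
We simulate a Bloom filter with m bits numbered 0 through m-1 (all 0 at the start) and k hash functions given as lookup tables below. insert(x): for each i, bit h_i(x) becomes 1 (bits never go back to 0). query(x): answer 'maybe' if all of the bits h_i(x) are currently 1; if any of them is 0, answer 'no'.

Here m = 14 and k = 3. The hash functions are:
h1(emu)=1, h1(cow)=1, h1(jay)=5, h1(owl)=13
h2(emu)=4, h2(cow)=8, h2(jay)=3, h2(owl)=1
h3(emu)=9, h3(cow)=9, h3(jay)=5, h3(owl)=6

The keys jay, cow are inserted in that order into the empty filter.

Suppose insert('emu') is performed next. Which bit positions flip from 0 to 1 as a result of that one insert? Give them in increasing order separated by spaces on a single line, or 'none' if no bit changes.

Start: bits=00000000000000
After insert 'jay': sets bits 3 5 -> bits=00010100000000
After insert 'cow': sets bits 1 8 9 -> bits=01010100110000
insert 'emu' would touch bits 1 4 9; currently bit1=1, bit4=0, bit9=1
Bits that are 0 among those (would change 0->1): 4

Answer: 4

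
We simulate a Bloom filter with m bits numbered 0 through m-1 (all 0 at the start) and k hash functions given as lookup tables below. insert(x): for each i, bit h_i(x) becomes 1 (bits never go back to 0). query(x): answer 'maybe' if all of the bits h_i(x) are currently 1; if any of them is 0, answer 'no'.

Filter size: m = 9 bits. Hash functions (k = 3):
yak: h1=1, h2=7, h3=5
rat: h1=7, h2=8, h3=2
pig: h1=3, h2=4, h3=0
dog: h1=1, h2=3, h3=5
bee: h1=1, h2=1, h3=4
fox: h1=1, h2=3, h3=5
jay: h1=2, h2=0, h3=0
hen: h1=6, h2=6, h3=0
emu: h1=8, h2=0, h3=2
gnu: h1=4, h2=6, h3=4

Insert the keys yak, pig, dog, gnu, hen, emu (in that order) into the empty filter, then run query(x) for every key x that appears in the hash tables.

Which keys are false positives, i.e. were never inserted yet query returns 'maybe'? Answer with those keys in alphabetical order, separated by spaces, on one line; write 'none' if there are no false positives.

Answer: bee fox jay rat

Derivation:
Start: bits=000000000
After insert 'yak': sets bits 1 5 7 -> bits=010001010
After insert 'pig': sets bits 0 3 4 -> bits=110111010
After insert 'dog': sets bits 1 3 5 -> bits=110111010
After insert 'gnu': sets bits 4 6 -> bits=110111110
After insert 'hen': sets bits 0 6 -> bits=110111110
After insert 'emu': sets bits 0 2 8 -> bits=111111111
Not inserted: bee fox jay rat — query each against bits=111111111:
query bee: checks bit1=1, bit4=1 (all 1) -> maybe => FALSE POSITIVE
query fox: checks bit1=1, bit3=1, bit5=1 (all 1) -> maybe => FALSE POSITIVE
query jay: checks bit0=1, bit2=1 (all 1) -> maybe => FALSE POSITIVE
query rat: checks bit2=1, bit7=1, bit8=1 (all 1) -> maybe => FALSE POSITIVE
False positives (alphabetical): bee fox jay rat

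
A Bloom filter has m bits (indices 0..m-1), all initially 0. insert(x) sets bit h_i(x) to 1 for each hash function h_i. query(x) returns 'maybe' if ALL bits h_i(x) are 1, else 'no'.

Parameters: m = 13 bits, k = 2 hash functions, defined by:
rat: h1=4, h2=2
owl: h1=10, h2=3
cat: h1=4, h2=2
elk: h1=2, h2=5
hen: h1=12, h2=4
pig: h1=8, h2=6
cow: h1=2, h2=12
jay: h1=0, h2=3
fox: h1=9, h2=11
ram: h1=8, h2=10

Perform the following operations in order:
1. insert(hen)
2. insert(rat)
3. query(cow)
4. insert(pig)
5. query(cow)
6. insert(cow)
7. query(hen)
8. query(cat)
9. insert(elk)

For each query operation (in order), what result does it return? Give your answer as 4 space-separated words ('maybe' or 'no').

Answer: maybe maybe maybe maybe

Derivation:
Start: bits=0000000000000
Op 1: insert hen -> sets bits 4 12 -> bits=0000100000001
Op 2: insert rat -> sets bits 2 4 -> bits=0010100000001
Op 3: query cow -> checks bit2=1, bit12=1 (all 1) -> maybe
Op 4: insert pig -> sets bits 6 8 -> bits=0010101010001
Op 5: query cow -> checks bit2=1, bit12=1 (all 1) -> maybe
Op 6: insert cow -> sets bits 2 12 -> bits=0010101010001
Op 7: query hen -> checks bit4=1, bit12=1 (all 1) -> maybe
Op 8: query cat -> checks bit2=1, bit4=1 (all 1) -> maybe
Op 9: insert elk -> sets bits 2 5 -> bits=0010111010001
Query results in order: maybe maybe maybe maybe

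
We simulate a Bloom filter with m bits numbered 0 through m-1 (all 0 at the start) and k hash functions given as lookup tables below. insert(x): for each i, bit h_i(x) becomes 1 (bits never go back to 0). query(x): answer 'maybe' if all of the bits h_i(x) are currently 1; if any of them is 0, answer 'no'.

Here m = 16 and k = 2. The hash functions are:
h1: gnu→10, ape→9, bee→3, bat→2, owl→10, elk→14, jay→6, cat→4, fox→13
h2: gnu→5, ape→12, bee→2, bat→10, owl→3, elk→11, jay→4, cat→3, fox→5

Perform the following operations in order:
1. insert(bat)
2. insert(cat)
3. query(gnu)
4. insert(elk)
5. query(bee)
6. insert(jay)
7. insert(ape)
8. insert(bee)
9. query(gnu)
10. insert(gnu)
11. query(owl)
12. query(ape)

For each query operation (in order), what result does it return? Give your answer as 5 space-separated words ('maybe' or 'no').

Start: bits=0000000000000000
Op 1: insert bat -> sets bits 2 10 -> bits=0010000000100000
Op 2: insert cat -> sets bits 3 4 -> bits=0011100000100000
Op 3: query gnu -> checks bit5=0, bit10=1 (has a 0) -> no
Op 4: insert elk -> sets bits 11 14 -> bits=0011100000110010
Op 5: query bee -> checks bit2=1, bit3=1 (all 1) -> maybe
Op 6: insert jay -> sets bits 4 6 -> bits=0011101000110010
Op 7: insert ape -> sets bits 9 12 -> bits=0011101001111010
Op 8: insert bee -> sets bits 2 3 -> bits=0011101001111010
Op 9: query gnu -> checks bit5=0, bit10=1 (has a 0) -> no
Op 10: insert gnu -> sets bits 5 10 -> bits=0011111001111010
Op 11: query owl -> checks bit3=1, bit10=1 (all 1) -> maybe
Op 12: query ape -> checks bit9=1, bit12=1 (all 1) -> maybe
Query results in order: no maybe no maybe maybe

Answer: no maybe no maybe maybe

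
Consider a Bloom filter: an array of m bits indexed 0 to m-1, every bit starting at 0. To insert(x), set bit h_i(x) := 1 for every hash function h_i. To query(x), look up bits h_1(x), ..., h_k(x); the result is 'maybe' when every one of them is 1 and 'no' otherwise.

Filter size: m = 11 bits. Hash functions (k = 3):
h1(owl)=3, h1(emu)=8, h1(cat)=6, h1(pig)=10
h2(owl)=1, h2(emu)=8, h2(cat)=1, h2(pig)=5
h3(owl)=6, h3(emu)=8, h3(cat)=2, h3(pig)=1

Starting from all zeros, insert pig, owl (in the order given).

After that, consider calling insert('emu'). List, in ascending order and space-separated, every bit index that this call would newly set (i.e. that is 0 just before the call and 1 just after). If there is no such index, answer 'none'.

Answer: 8

Derivation:
Start: bits=00000000000
After insert 'pig': sets bits 1 5 10 -> bits=01000100001
After insert 'owl': sets bits 1 3 6 -> bits=01010110001
insert 'emu' would touch bits 8; currently bit8=0
Bits that are 0 among those (would change 0->1): 8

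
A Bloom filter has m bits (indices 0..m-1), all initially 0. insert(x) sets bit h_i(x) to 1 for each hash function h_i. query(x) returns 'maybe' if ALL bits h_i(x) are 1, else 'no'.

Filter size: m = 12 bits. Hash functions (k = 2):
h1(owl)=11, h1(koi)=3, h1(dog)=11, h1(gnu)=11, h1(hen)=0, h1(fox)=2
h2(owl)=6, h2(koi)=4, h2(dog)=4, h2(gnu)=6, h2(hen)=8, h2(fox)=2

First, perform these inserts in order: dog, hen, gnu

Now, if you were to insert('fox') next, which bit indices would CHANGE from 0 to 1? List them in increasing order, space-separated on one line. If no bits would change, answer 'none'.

Start: bits=000000000000
After insert 'dog': sets bits 4 11 -> bits=000010000001
After insert 'hen': sets bits 0 8 -> bits=100010001001
After insert 'gnu': sets bits 6 11 -> bits=100010101001
insert 'fox' would touch bits 2; currently bit2=0
Bits that are 0 among those (would change 0->1): 2

Answer: 2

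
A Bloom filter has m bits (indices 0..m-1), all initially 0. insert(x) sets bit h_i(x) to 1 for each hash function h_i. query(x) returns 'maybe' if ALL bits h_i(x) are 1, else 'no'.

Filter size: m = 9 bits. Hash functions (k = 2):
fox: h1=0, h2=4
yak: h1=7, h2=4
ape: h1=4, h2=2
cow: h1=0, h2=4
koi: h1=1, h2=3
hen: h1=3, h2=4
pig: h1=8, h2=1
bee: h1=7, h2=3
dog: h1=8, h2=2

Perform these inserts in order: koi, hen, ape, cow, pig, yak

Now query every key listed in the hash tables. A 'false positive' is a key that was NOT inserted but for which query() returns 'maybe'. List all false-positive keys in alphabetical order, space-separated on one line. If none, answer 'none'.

Answer: bee dog fox

Derivation:
Start: bits=000000000
After insert 'koi': sets bits 1 3 -> bits=010100000
After insert 'hen': sets bits 3 4 -> bits=010110000
After insert 'ape': sets bits 2 4 -> bits=011110000
After insert 'cow': sets bits 0 4 -> bits=111110000
After insert 'pig': sets bits 1 8 -> bits=111110001
After insert 'yak': sets bits 4 7 -> bits=111110011
Not inserted: bee dog fox — query each against bits=111110011:
query bee: checks bit3=1, bit7=1 (all 1) -> maybe => FALSE POSITIVE
query dog: checks bit2=1, bit8=1 (all 1) -> maybe => FALSE POSITIVE
query fox: checks bit0=1, bit4=1 (all 1) -> maybe => FALSE POSITIVE
False positives (alphabetical): bee dog fox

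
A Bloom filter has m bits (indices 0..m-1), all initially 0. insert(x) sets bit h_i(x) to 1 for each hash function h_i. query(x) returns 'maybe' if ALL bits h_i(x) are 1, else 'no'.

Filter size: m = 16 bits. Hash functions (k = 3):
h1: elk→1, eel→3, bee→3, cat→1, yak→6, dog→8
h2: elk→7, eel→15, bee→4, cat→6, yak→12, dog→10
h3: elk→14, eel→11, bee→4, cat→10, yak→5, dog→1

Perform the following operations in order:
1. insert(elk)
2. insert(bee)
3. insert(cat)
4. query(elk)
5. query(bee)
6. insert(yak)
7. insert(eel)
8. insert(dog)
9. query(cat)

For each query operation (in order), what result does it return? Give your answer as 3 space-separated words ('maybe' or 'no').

Start: bits=0000000000000000
Op 1: insert elk -> sets bits 1 7 14 -> bits=0100000100000010
Op 2: insert bee -> sets bits 3 4 -> bits=0101100100000010
Op 3: insert cat -> sets bits 1 6 10 -> bits=0101101100100010
Op 4: query elk -> checks bit1=1, bit7=1, bit14=1 (all 1) -> maybe
Op 5: query bee -> checks bit3=1, bit4=1 (all 1) -> maybe
Op 6: insert yak -> sets bits 5 6 12 -> bits=0101111100101010
Op 7: insert eel -> sets bits 3 11 15 -> bits=0101111100111011
Op 8: insert dog -> sets bits 1 8 10 -> bits=0101111110111011
Op 9: query cat -> checks bit1=1, bit6=1, bit10=1 (all 1) -> maybe
Query results in order: maybe maybe maybe

Answer: maybe maybe maybe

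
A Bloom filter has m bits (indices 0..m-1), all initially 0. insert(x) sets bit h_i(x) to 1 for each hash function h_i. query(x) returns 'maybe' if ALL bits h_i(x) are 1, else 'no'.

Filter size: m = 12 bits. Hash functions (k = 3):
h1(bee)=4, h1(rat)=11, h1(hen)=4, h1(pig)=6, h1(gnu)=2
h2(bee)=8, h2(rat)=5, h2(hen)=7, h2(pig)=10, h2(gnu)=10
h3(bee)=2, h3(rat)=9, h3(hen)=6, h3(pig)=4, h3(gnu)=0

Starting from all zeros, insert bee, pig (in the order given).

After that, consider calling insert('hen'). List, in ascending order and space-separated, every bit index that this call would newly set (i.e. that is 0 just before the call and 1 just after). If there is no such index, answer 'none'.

Answer: 7

Derivation:
Start: bits=000000000000
After insert 'bee': sets bits 2 4 8 -> bits=001010001000
After insert 'pig': sets bits 4 6 10 -> bits=001010101010
insert 'hen' would touch bits 4 6 7; currently bit4=1, bit6=1, bit7=0
Bits that are 0 among those (would change 0->1): 7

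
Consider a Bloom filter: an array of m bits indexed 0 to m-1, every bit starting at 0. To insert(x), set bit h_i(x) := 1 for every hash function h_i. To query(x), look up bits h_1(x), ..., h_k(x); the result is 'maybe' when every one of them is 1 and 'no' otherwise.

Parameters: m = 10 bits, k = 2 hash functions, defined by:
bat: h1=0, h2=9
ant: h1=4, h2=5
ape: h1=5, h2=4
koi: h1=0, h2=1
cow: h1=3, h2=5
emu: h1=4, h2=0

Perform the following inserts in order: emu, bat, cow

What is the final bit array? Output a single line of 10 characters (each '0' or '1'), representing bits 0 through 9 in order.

Start: bits=0000000000
After insert 'emu': sets bits 0 4 -> bits=1000100000
After insert 'bat': sets bits 0 9 -> bits=1000100001
After insert 'cow': sets bits 3 5 -> bits=1001110001

Answer: 1001110001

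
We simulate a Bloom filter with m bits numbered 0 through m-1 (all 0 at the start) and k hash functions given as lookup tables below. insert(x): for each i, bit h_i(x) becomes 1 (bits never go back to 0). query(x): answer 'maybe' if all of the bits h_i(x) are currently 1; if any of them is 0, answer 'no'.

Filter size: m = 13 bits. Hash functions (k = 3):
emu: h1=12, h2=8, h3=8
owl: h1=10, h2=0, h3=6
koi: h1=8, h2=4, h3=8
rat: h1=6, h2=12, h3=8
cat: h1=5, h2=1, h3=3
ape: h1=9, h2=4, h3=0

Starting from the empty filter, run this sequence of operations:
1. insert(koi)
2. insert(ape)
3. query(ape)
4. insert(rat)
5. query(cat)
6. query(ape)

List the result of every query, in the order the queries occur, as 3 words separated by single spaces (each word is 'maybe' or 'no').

Start: bits=0000000000000
Op 1: insert koi -> sets bits 4 8 -> bits=0000100010000
Op 2: insert ape -> sets bits 0 4 9 -> bits=1000100011000
Op 3: query ape -> checks bit0=1, bit4=1, bit9=1 (all 1) -> maybe
Op 4: insert rat -> sets bits 6 8 12 -> bits=1000101011001
Op 5: query cat -> checks bit1=0, bit3=0, bit5=0 (has a 0) -> no
Op 6: query ape -> checks bit0=1, bit4=1, bit9=1 (all 1) -> maybe
Query results in order: maybe no maybe

Answer: maybe no maybe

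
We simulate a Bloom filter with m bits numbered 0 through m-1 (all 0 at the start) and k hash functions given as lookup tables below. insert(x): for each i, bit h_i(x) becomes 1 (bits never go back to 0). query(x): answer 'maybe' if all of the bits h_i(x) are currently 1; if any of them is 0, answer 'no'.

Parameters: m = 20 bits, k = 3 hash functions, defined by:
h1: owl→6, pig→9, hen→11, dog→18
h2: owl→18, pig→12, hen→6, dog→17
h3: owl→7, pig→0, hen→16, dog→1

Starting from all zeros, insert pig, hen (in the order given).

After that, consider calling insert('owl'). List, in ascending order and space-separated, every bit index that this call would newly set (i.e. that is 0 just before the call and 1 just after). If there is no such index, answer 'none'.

Answer: 7 18

Derivation:
Start: bits=00000000000000000000
After insert 'pig': sets bits 0 9 12 -> bits=10000000010010000000
After insert 'hen': sets bits 6 11 16 -> bits=10000010010110001000
insert 'owl' would touch bits 6 7 18; currently bit6=1, bit7=0, bit18=0
Bits that are 0 among those (would change 0->1): 7 18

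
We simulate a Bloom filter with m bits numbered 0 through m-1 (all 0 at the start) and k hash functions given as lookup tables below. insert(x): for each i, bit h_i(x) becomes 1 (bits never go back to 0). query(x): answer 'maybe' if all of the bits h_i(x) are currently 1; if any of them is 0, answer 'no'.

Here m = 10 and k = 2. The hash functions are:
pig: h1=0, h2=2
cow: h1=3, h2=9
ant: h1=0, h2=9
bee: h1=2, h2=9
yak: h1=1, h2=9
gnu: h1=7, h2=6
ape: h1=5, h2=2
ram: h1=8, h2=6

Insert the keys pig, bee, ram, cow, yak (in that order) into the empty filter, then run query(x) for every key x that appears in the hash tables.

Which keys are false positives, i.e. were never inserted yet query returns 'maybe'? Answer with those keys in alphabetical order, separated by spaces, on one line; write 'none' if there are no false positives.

Start: bits=0000000000
After insert 'pig': sets bits 0 2 -> bits=1010000000
After insert 'bee': sets bits 2 9 -> bits=1010000001
After insert 'ram': sets bits 6 8 -> bits=1010001011
After insert 'cow': sets bits 3 9 -> bits=1011001011
After insert 'yak': sets bits 1 9 -> bits=1111001011
Not inserted: ant ape gnu — query each against bits=1111001011:
query ant: checks bit0=1, bit9=1 (all 1) -> maybe => FALSE POSITIVE
query ape: checks bit2=1, bit5=0 (has a 0) -> no => not a false positive
query gnu: checks bit6=1, bit7=0 (has a 0) -> no => not a false positive
False positives (alphabetical): ant

Answer: ant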